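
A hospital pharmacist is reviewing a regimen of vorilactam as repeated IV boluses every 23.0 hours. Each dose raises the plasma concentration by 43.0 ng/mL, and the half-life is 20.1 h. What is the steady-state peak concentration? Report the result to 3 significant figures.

k = ln 2 / 20.1 = 0.03448 h⁻¹
Fraction remaining after one interval: e^(−kτ) = e^(−0.03448 × 23.0) = 0.4524
R = 1 / (1 − 0.4524) = 1.826
Css,max = 43.0 × 1.826 ≈ 78.5 ng/mL

78.5 ng/mL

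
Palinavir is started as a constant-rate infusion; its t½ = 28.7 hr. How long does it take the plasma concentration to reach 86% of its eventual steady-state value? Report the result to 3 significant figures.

81.4 hours

k = ln 2 / 28.7 = 0.02415 hr⁻¹
f = 1 − e^(−kt)  ⇒  t = −ln(1 − f) / k
t = −ln(1 − 0.86) / 0.02415 = 1.966 / 0.02415 ≈ 81.4 hours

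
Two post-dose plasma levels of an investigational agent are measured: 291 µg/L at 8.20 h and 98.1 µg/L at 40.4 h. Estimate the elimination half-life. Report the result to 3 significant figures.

k = ln(C₁/C₂) / (t₂ − t₁) = ln(291/98.1) / (40.4 − 8.20)
  = 1.087 / 32.20 = 0.03377 h⁻¹
t½ = ln 2 / k = ln 2 / 0.03377 ≈ 20.5 hours

20.5 hours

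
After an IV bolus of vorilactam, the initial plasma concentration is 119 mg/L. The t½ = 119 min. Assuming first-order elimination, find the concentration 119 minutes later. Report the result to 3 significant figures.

k = ln 2 / 119 = 0.005825 min⁻¹
119 min is 1.000 half-lives, so C = 119 × (1/2)^1.000 = 119 × 0.5000 ≈ 59.5 mg/L

59.5 mg/L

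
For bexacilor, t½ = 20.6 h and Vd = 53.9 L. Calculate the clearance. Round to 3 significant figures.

k = ln 2 / t½ = ln 2 / 20.6 = 0.03365 h⁻¹
CL = k · V = 0.03365 × 53.9 ≈ 1.81 L/h

1.81 L/h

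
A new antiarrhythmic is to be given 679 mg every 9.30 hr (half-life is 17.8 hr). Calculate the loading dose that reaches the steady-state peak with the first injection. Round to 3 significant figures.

k = ln 2 / 17.8 = 0.03894 hr⁻¹
Accumulation ratio R = 1 / (1 − e^(−kτ)) = 1 / (1 − e^(−0.03894×9.30)) = 1 / (1 − 0.6962) = 3.291
Loading dose = maintenance dose × R = 679 × 3.291 ≈ 2230 mg

2230 mg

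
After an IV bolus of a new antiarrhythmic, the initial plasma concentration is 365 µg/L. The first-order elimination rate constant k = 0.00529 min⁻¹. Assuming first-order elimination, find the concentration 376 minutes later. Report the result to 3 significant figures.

49.9 µg/L

C(t) = C₀ e^(−kt) = 365 × e^(−0.005290 × 376) = 365 × e^(−1.989) = 365 × 0.1368 ≈ 49.9 µg/L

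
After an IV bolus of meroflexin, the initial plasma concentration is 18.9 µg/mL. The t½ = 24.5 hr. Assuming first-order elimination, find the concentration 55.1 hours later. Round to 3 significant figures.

k = ln 2 / 24.5 = 0.02829 hr⁻¹
55.1 hr is 2.249 half-lives, so C = 18.9 × (1/2)^2.249 = 18.9 × 0.2104 ≈ 3.98 µg/mL

3.98 µg/mL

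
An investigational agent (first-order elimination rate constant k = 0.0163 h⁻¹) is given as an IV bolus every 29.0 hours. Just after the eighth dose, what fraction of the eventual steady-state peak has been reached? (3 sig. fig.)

f_n = 1 − e^(−nkτ) = 1 − e^(−8 × 0.01630 × 29.0) = 1 − e^(−3.782) = 1 − 0.02279 ≈ 0.977

0.977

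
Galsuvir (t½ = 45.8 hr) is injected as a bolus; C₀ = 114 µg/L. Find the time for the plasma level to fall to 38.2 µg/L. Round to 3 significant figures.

72.2 hours

k = ln 2 / 45.8 = 0.01513 hr⁻¹
C(t) = C₀ e^(−kt)  ⇒  t = ln(C₀/C) / k
t = ln(114/38.2) / 0.01513 = 1.093 / 0.01513 ≈ 72.2 hours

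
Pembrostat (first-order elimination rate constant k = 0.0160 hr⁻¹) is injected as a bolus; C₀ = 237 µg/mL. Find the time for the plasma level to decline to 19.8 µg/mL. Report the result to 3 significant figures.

155 hours

C(t) = C₀ e^(−kt)  ⇒  t = ln(C₀/C) / k
t = ln(237/19.8) / 0.01600 = 2.482 / 0.01600 ≈ 155 hours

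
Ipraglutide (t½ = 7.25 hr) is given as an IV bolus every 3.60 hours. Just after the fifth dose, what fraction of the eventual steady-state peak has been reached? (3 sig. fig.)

k = ln 2 / 7.25 = 0.09561 hr⁻¹
f_n = 1 − e^(−nkτ) = 1 − e^(−5 × 0.09561 × 3.60) = 1 − e^(−1.721) = 1 − 0.1789 ≈ 0.821

0.821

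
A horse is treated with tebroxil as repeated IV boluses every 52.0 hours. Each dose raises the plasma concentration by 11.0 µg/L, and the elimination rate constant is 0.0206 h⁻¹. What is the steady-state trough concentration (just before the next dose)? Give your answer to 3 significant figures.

5.73 µg/L

Fraction remaining after one interval: e^(−kτ) = e^(−0.02060 × 52.0) = 0.3426
R = 1 / (1 − 0.3426) = 1.521
Css,max = 11.0 × 1.521 = 16.73 µg/L
Css,min = Css,max × e^(−kτ) = 16.73 × 0.3426 ≈ 5.73 µg/L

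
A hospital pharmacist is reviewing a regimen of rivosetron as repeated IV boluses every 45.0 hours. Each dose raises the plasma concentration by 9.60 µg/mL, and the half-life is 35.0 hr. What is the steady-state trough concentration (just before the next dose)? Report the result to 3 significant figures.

6.68 µg/mL

k = ln 2 / 35.0 = 0.01980 hr⁻¹
Fraction remaining after one interval: e^(−kτ) = e^(−0.01980 × 45.0) = 0.4102
R = 1 / (1 − 0.4102) = 1.695
Css,max = 9.60 × 1.695 = 16.28 µg/mL
Css,min = Css,max × e^(−kτ) = 16.28 × 0.4102 ≈ 6.68 µg/mL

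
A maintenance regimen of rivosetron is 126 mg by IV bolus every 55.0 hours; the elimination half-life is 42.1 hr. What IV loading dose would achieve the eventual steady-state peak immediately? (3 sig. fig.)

212 mg

k = ln 2 / 42.1 = 0.01646 hr⁻¹
Accumulation ratio R = 1 / (1 − e^(−kτ)) = 1 / (1 − e^(−0.01646×55.0)) = 1 / (1 − 0.4043) = 1.679
Loading dose = maintenance dose × R = 126 × 1.679 ≈ 212 mg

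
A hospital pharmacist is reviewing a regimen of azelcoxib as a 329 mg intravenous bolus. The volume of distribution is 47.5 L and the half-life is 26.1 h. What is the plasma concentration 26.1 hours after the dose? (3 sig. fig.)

3.46 mg/L

C₀ = dose / V = 329 / 47.5 = 6.926 mg/L
k = ln 2 / 26.1 = 0.02656 h⁻¹
C(t) = C₀ e^(−kt) = 6.926 × e^(−0.02656 × 26.1) = 6.926 × e^(−0.6931) = 6.926 × 0.5000 ≈ 3.46 mg/L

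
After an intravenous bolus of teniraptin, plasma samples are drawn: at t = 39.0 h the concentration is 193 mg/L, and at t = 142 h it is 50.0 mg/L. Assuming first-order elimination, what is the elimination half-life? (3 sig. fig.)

k = ln(C₁/C₂) / (t₂ − t₁) = ln(193/50.0) / (142 − 39.0)
  = 1.351 / 103.0 = 0.01311 h⁻¹
t½ = ln 2 / k = ln 2 / 0.01311 ≈ 52.9 hours

52.9 hours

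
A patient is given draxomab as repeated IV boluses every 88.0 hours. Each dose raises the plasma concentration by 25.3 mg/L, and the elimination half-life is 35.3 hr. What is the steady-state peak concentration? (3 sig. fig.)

30.8 mg/L

k = ln 2 / 35.3 = 0.01964 hr⁻¹
Fraction remaining after one interval: e^(−kτ) = e^(−0.01964 × 88.0) = 0.1776
R = 1 / (1 − 0.1776) = 1.216
Css,max = 25.3 × 1.216 ≈ 30.8 mg/L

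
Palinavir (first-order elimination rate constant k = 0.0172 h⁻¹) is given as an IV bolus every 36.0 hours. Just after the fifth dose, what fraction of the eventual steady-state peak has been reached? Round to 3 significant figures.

f_n = 1 − e^(−nkτ) = 1 − e^(−5 × 0.01720 × 36.0) = 1 − e^(−3.096) = 1 − 0.04523 ≈ 0.955

0.955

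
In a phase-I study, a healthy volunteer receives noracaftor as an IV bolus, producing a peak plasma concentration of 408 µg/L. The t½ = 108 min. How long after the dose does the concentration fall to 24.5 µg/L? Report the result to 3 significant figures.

438 minutes

k = ln 2 / 108 = 0.006418 min⁻¹
C(t) = C₀ e^(−kt)  ⇒  t = ln(C₀/C) / k
t = ln(408/24.5) / 0.006418 = 2.813 / 0.006418 ≈ 438 minutes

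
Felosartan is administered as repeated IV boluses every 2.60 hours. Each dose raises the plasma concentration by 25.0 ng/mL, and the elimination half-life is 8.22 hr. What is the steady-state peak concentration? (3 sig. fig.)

127 ng/mL

k = ln 2 / 8.22 = 0.08432 hr⁻¹
Fraction remaining after one interval: e^(−kτ) = e^(−0.08432 × 2.60) = 0.8031
R = 1 / (1 − 0.8031) = 5.079
Css,max = 25.0 × 5.079 ≈ 127 ng/mL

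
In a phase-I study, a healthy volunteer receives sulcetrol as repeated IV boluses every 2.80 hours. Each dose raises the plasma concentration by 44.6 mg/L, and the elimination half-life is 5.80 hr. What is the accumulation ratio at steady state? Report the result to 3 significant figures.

3.52

k = ln 2 / 5.80 = 0.1195 hr⁻¹
Fraction remaining after one interval: e^(−kτ) = e^(−0.1195 × 2.80) = 0.7156
R = 1 / (1 − 0.7156) = 1 / 0.2844 ≈ 3.52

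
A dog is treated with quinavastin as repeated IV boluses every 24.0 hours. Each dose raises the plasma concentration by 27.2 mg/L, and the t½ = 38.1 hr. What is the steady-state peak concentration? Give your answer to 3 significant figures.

k = ln 2 / 38.1 = 0.01819 hr⁻¹
Fraction remaining after one interval: e^(−kτ) = e^(−0.01819 × 24.0) = 0.6462
R = 1 / (1 − 0.6462) = 2.827
Css,max = 27.2 × 2.827 ≈ 76.9 mg/L

76.9 mg/L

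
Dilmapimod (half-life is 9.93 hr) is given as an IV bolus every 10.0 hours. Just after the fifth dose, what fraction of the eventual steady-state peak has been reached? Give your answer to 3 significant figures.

0.970

k = ln 2 / 9.93 = 0.06980 hr⁻¹
f_n = 1 − e^(−nkτ) = 1 − e^(−5 × 0.06980 × 10.0) = 1 − e^(−3.490) = 1 − 0.03050 ≈ 0.970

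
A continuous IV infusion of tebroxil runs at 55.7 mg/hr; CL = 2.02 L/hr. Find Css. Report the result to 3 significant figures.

27.6 mg/L

Css = infusion rate / CL = 55.7 / 2.02 ≈ 27.6 mg/L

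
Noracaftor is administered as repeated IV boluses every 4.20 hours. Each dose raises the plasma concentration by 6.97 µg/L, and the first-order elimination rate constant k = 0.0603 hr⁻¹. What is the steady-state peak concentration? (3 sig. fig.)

Fraction remaining after one interval: e^(−kτ) = e^(−0.06030 × 4.20) = 0.7763
R = 1 / (1 − 0.7763) = 4.470
Css,max = 6.97 × 4.470 ≈ 31.2 µg/L

31.2 µg/L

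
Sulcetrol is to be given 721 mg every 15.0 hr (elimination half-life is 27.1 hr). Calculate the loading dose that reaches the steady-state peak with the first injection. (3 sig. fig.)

2260 mg

k = ln 2 / 27.1 = 0.02558 hr⁻¹
Accumulation ratio R = 1 / (1 − e^(−kτ)) = 1 / (1 − e^(−0.02558×15.0)) = 1 / (1 − 0.6814) = 3.138
Loading dose = maintenance dose × R = 721 × 3.138 ≈ 2260 mg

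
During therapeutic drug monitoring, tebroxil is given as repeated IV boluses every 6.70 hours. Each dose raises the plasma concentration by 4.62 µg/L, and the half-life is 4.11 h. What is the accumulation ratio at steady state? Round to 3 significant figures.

k = ln 2 / 4.11 = 0.1686 h⁻¹
Fraction remaining after one interval: e^(−kτ) = e^(−0.1686 × 6.70) = 0.3231
R = 1 / (1 − 0.3231) = 1 / 0.6769 ≈ 1.48

1.48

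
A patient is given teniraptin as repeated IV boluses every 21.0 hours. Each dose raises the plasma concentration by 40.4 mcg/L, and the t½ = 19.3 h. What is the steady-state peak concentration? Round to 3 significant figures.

k = ln 2 / 19.3 = 0.03591 h⁻¹
Fraction remaining after one interval: e^(−kτ) = e^(−0.03591 × 21.0) = 0.4704
R = 1 / (1 − 0.4704) = 1.888
Css,max = 40.4 × 1.888 ≈ 76.3 mcg/L

76.3 mcg/L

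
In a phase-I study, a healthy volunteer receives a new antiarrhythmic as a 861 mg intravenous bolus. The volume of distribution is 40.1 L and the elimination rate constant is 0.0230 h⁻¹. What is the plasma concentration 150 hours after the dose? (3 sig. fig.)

0.682 µg/mL

C₀ = dose / V = 861 / 40.1 = 21.47 µg/mL
C(t) = C₀ e^(−kt) = 21.47 × e^(−0.02300 × 150) = 21.47 × e^(−3.450) = 21.47 × 0.03175 ≈ 0.682 µg/mL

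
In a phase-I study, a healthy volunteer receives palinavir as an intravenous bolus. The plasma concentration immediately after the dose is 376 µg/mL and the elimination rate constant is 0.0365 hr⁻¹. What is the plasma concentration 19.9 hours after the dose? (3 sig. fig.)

C(t) = C₀ e^(−kt) = 376 × e^(−0.03650 × 19.9) = 376 × e^(−0.7263) = 376 × 0.4837 ≈ 182 µg/mL

182 µg/mL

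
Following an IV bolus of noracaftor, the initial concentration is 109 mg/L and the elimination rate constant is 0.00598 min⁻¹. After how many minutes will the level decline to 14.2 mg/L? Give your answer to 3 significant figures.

C(t) = C₀ e^(−kt)  ⇒  t = ln(C₀/C) / k
t = ln(109/14.2) / 0.005980 = 2.038 / 0.005980 ≈ 341 minutes

341 minutes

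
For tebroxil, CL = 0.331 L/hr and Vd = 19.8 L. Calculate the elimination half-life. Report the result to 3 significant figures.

41.5 hours

k = CL / V = 0.331 / 19.8 = 0.01672 hr⁻¹
t½ = ln 2 / k = ln 2 / 0.01672 ≈ 41.5 hours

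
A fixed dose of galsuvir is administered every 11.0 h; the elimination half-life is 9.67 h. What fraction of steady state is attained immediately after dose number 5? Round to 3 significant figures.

k = ln 2 / 9.67 = 0.07168 h⁻¹
f_n = 1 − e^(−nkτ) = 1 − e^(−5 × 0.07168 × 11.0) = 1 − e^(−3.942) = 1 − 0.01940 ≈ 0.981

0.981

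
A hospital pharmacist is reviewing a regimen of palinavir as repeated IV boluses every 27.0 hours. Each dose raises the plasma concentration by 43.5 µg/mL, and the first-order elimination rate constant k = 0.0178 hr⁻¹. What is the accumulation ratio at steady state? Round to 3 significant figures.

2.62

Fraction remaining after one interval: e^(−kτ) = e^(−0.01780 × 27.0) = 0.6184
R = 1 / (1 − 0.6184) = 1 / 0.3816 ≈ 2.62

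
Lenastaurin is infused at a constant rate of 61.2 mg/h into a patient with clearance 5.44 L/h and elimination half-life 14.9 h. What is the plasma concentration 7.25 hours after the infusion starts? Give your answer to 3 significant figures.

Css = rate / CL = 61.2 / 5.44 = 11.25 mg/L
k = ln 2 / 14.9 = 0.04652 h⁻¹
C(t) = Css (1 − e^(−kt)) = 11.25 × (1 − e^(−0.3373)) = 11.25 × 0.2863 ≈ 3.22 mg/L

3.22 mg/L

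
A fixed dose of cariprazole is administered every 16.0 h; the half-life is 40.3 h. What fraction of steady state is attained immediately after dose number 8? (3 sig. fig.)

0.889

k = ln 2 / 40.3 = 0.01720 h⁻¹
f_n = 1 − e^(−nkτ) = 1 − e^(−8 × 0.01720 × 16.0) = 1 − e^(−2.202) = 1 − 0.1106 ≈ 0.889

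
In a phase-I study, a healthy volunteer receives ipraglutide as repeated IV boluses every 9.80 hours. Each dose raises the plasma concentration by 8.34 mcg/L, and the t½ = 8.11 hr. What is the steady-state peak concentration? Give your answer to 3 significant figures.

14.7 mcg/L

k = ln 2 / 8.11 = 0.08547 hr⁻¹
Fraction remaining after one interval: e^(−kτ) = e^(−0.08547 × 9.80) = 0.4328
R = 1 / (1 − 0.4328) = 1.763
Css,max = 8.34 × 1.763 ≈ 14.7 mcg/L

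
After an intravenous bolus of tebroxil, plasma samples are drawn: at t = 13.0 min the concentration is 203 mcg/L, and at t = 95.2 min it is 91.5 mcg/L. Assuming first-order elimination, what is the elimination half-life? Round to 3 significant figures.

71.5 minutes

k = ln(C₁/C₂) / (t₂ − t₁) = ln(203/91.5) / (95.2 − 13.0)
  = 0.7969 / 82.20 = 0.009694 min⁻¹
t½ = ln 2 / k = ln 2 / 0.009694 ≈ 71.5 minutes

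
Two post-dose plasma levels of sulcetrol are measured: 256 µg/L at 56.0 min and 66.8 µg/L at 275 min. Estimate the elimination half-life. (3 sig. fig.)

113 minutes

k = ln(C₁/C₂) / (t₂ − t₁) = ln(256/66.8) / (275 − 56.0)
  = 1.343 / 219.0 = 0.006135 min⁻¹
t½ = ln 2 / k = ln 2 / 0.006135 ≈ 113 minutes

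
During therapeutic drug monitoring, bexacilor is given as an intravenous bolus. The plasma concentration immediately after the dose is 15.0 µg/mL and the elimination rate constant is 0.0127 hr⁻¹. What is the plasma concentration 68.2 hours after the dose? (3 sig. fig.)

C(t) = C₀ e^(−kt) = 15.0 × e^(−0.01270 × 68.2) = 15.0 × e^(−0.8661) = 15.0 × 0.4206 ≈ 6.31 µg/mL

6.31 µg/mL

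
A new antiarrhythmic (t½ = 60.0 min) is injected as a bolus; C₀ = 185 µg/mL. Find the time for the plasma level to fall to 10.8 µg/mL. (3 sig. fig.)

k = ln 2 / 60.0 = 0.01155 min⁻¹
C(t) = C₀ e^(−kt)  ⇒  t = ln(C₀/C) / k
t = ln(185/10.8) / 0.01155 = 2.841 / 0.01155 ≈ 246 minutes

246 minutes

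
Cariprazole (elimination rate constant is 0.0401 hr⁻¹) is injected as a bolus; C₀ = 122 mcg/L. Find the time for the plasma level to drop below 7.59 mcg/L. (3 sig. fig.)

69.3 hours

C(t) = C₀ e^(−kt)  ⇒  t = ln(C₀/C) / k
t = ln(122/7.59) / 0.04010 = 2.777 / 0.04010 ≈ 69.3 hours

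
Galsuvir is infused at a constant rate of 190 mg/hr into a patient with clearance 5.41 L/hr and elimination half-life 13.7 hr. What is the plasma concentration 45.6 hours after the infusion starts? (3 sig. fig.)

Css = rate / CL = 190 / 5.41 = 35.12 µg/mL
k = ln 2 / 13.7 = 0.05059 hr⁻¹
C(t) = Css (1 − e^(−kt)) = 35.12 × (1 − e^(−2.307)) = 35.12 × 0.9005 ≈ 31.6 µg/mL

31.6 µg/mL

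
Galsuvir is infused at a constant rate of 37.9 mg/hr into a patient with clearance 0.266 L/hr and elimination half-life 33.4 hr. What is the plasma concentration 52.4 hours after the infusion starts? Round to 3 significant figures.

94.5 mg/L

Css = rate / CL = 37.9 / 0.266 = 142.5 mg/L
k = ln 2 / 33.4 = 0.02075 hr⁻¹
C(t) = Css (1 − e^(−kt)) = 142.5 × (1 − e^(−1.087)) = 142.5 × 0.6629 ≈ 94.5 mg/L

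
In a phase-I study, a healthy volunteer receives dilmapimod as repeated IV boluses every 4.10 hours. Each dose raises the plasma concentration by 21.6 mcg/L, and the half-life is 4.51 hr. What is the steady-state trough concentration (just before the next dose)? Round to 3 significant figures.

k = ln 2 / 4.51 = 0.1537 hr⁻¹
Fraction remaining after one interval: e^(−kτ) = e^(−0.1537 × 4.10) = 0.5325
R = 1 / (1 − 0.5325) = 2.139
Css,max = 21.6 × 2.139 = 46.21 mcg/L
Css,min = Css,max × e^(−kτ) = 46.21 × 0.5325 ≈ 24.6 mcg/L

24.6 mcg/L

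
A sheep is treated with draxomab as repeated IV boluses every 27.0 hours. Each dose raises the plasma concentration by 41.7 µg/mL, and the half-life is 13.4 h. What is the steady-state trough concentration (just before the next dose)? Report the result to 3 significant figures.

k = ln 2 / 13.4 = 0.05173 h⁻¹
Fraction remaining after one interval: e^(−kτ) = e^(−0.05173 × 27.0) = 0.2474
R = 1 / (1 − 0.2474) = 1.329
Css,max = 41.7 × 1.329 = 55.41 µg/mL
Css,min = Css,max × e^(−kτ) = 55.41 × 0.2474 ≈ 13.7 µg/mL

13.7 µg/mL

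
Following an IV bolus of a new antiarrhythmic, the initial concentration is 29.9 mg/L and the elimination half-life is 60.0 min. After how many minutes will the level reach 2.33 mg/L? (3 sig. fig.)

221 minutes

k = ln 2 / 60.0 = 0.01155 min⁻¹
C(t) = C₀ e^(−kt)  ⇒  t = ln(C₀/C) / k
t = ln(29.9/2.33) / 0.01155 = 2.552 / 0.01155 ≈ 221 minutes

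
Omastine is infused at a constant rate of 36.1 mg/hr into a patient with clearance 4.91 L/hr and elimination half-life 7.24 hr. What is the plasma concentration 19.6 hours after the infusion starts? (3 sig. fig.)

Css = rate / CL = 36.1 / 4.91 = 7.352 µg/mL
k = ln 2 / 7.24 = 0.09574 hr⁻¹
C(t) = Css (1 − e^(−kt)) = 7.352 × (1 − e^(−1.876)) = 7.352 × 0.8469 ≈ 6.23 µg/mL

6.23 µg/mL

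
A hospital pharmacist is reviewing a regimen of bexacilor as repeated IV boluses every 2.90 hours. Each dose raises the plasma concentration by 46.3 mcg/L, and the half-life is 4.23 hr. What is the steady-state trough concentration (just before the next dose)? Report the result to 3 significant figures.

76.1 mcg/L

k = ln 2 / 4.23 = 0.1639 hr⁻¹
Fraction remaining after one interval: e^(−kτ) = e^(−0.1639 × 2.90) = 0.6218
R = 1 / (1 − 0.6218) = 2.644
Css,max = 46.3 × 2.644 = 122.4 mcg/L
Css,min = Css,max × e^(−kτ) = 122.4 × 0.6218 ≈ 76.1 mcg/L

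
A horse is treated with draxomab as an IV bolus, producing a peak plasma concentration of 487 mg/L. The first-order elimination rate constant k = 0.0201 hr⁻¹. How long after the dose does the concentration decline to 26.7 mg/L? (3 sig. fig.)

144 hours

C(t) = C₀ e^(−kt)  ⇒  t = ln(C₀/C) / k
t = ln(487/26.7) / 0.02010 = 2.904 / 0.02010 ≈ 144 hours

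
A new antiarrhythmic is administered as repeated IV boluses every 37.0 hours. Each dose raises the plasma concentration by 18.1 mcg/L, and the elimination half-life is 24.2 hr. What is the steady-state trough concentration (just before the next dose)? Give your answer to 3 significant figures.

9.60 mcg/L

k = ln 2 / 24.2 = 0.02864 hr⁻¹
Fraction remaining after one interval: e^(−kτ) = e^(−0.02864 × 37.0) = 0.3465
R = 1 / (1 − 0.3465) = 1.530
Css,max = 18.1 × 1.530 = 27.70 mcg/L
Css,min = Css,max × e^(−kτ) = 27.70 × 0.3465 ≈ 9.60 mcg/L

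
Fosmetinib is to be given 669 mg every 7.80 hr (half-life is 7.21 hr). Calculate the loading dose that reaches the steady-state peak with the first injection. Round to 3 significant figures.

k = ln 2 / 7.21 = 0.09614 hr⁻¹
Accumulation ratio R = 1 / (1 − e^(−kτ)) = 1 / (1 − e^(−0.09614×7.80)) = 1 / (1 − 0.4724) = 1.895
Loading dose = maintenance dose × R = 669 × 1.895 ≈ 1270 mg

1270 mg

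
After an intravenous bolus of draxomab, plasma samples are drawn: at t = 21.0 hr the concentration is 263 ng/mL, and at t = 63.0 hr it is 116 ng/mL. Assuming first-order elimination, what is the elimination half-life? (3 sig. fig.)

35.6 hours

k = ln(C₁/C₂) / (t₂ − t₁) = ln(263/116) / (63.0 − 21.0)
  = 0.8186 / 42.00 = 0.01949 hr⁻¹
t½ = ln 2 / k = ln 2 / 0.01949 ≈ 35.6 hours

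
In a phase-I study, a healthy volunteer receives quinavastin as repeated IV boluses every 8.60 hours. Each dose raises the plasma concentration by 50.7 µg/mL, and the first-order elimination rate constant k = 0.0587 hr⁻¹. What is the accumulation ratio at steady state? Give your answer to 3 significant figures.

2.52

Fraction remaining after one interval: e^(−kτ) = e^(−0.05870 × 8.60) = 0.6036
R = 1 / (1 − 0.6036) = 1 / 0.3964 ≈ 2.52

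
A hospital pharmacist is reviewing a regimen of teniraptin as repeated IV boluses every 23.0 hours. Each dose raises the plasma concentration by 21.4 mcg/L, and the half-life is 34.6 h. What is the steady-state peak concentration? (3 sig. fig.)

k = ln 2 / 34.6 = 0.02003 h⁻¹
Fraction remaining after one interval: e^(−kτ) = e^(−0.02003 × 23.0) = 0.6308
R = 1 / (1 − 0.6308) = 2.709
Css,max = 21.4 × 2.709 ≈ 58.0 mcg/L

58.0 mcg/L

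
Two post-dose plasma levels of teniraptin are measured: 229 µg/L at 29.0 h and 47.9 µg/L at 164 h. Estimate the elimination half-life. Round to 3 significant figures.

k = ln(C₁/C₂) / (t₂ − t₁) = ln(229/47.9) / (164 − 29.0)
  = 1.565 / 135.0 = 0.01159 h⁻¹
t½ = ln 2 / k = ln 2 / 0.01159 ≈ 59.8 hours

59.8 hours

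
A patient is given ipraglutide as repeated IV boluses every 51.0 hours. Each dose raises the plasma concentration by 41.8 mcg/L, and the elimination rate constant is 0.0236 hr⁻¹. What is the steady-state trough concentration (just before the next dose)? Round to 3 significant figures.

17.9 mcg/L

Fraction remaining after one interval: e^(−kτ) = e^(−0.02360 × 51.0) = 0.3001
R = 1 / (1 − 0.3001) = 1.429
Css,max = 41.8 × 1.429 = 59.72 mcg/L
Css,min = Css,max × e^(−kτ) = 59.72 × 0.3001 ≈ 17.9 mcg/L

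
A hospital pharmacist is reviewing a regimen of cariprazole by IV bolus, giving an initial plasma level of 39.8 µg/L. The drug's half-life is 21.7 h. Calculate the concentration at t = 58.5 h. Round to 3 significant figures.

k = ln 2 / 21.7 = 0.03194 h⁻¹
58.5 h is 2.696 half-lives, so C = 39.8 × (1/2)^2.696 = 39.8 × 0.1543 ≈ 6.14 µg/L

6.14 µg/L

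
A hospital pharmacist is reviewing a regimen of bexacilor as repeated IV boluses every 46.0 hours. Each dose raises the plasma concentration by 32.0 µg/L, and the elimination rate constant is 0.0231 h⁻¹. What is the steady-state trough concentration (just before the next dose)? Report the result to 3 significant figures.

16.9 µg/L

Fraction remaining after one interval: e^(−kτ) = e^(−0.02310 × 46.0) = 0.3456
R = 1 / (1 − 0.3456) = 1.528
Css,max = 32.0 × 1.528 = 48.90 µg/L
Css,min = Css,max × e^(−kτ) = 48.90 × 0.3456 ≈ 16.9 µg/L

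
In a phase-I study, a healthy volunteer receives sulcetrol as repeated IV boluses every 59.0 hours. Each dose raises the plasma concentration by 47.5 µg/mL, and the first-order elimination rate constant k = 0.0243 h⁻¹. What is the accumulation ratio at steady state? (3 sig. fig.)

Fraction remaining after one interval: e^(−kτ) = e^(−0.02430 × 59.0) = 0.2384
R = 1 / (1 − 0.2384) = 1 / 0.7616 ≈ 1.31

1.31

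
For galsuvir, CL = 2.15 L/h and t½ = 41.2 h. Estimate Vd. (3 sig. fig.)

k = ln 2 / t½ = ln 2 / 41.2 = 0.01682 h⁻¹
V = CL / k = 2.15 / 0.01682 ≈ 128 L

128 L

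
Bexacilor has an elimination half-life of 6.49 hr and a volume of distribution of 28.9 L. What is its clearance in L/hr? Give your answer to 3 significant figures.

3.09 L/hr

k = ln 2 / t½ = ln 2 / 6.49 = 0.1068 hr⁻¹
CL = k · V = 0.1068 × 28.9 ≈ 3.09 L/hr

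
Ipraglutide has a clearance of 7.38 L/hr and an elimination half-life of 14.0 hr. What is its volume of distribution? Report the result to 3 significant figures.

149 L

k = ln 2 / t½ = ln 2 / 14.0 = 0.04951 hr⁻¹
V = CL / k = 7.38 / 0.04951 ≈ 149 L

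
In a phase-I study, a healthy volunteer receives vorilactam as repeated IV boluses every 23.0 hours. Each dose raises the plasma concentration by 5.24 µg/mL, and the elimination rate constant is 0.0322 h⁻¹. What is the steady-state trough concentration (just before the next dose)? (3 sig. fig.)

Fraction remaining after one interval: e^(−kτ) = e^(−0.03220 × 23.0) = 0.4768
R = 1 / (1 − 0.4768) = 1.911
Css,max = 5.24 × 1.911 = 10.02 µg/mL
Css,min = Css,max × e^(−kτ) = 10.02 × 0.4768 ≈ 4.78 µg/mL

4.78 µg/mL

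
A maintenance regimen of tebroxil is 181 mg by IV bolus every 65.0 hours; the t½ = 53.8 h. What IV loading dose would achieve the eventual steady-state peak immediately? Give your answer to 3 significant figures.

k = ln 2 / 53.8 = 0.01288 h⁻¹
Accumulation ratio R = 1 / (1 − e^(−kτ)) = 1 / (1 − e^(−0.01288×65.0)) = 1 / (1 − 0.4328) = 1.763
Loading dose = maintenance dose × R = 181 × 1.763 ≈ 319 mg

319 mg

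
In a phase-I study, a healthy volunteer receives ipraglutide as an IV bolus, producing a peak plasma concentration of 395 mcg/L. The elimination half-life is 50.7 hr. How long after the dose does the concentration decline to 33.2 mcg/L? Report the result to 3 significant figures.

181 hours

k = ln 2 / 50.7 = 0.01367 hr⁻¹
C(t) = C₀ e^(−kt)  ⇒  t = ln(C₀/C) / k
t = ln(395/33.2) / 0.01367 = 2.476 / 0.01367 ≈ 181 hours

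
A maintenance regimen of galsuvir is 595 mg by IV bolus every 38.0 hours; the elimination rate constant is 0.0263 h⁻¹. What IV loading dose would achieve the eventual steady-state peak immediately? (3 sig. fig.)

942 mg

Accumulation ratio R = 1 / (1 − e^(−kτ)) = 1 / (1 − e^(−0.02630×38.0)) = 1 / (1 − 0.3681) = 1.583
Loading dose = maintenance dose × R = 595 × 1.583 ≈ 942 mg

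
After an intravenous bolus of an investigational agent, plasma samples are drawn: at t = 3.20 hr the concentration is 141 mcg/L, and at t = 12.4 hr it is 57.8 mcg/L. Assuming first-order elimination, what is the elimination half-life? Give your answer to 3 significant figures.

k = ln(C₁/C₂) / (t₂ − t₁) = ln(141/57.8) / (12.4 − 3.20)
  = 0.8918 / 9.200 = 0.09693 hr⁻¹
t½ = ln 2 / k = ln 2 / 0.09693 ≈ 7.15 hours

7.15 hours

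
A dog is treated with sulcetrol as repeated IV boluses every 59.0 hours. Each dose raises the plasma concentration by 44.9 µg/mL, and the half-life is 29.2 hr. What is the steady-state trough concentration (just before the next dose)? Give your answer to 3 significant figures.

k = ln 2 / 29.2 = 0.02374 hr⁻¹
Fraction remaining after one interval: e^(−kτ) = e^(−0.02374 × 59.0) = 0.2465
R = 1 / (1 − 0.2465) = 1.327
Css,max = 44.9 × 1.327 = 59.59 µg/mL
Css,min = Css,max × e^(−kτ) = 59.59 × 0.2465 ≈ 14.7 µg/mL

14.7 µg/mL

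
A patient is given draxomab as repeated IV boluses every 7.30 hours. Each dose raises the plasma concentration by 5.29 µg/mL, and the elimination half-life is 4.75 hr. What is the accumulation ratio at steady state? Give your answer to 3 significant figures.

k = ln 2 / 4.75 = 0.1459 hr⁻¹
Fraction remaining after one interval: e^(−kτ) = e^(−0.1459 × 7.30) = 0.3446
R = 1 / (1 − 0.3446) = 1 / 0.6554 ≈ 1.53

1.53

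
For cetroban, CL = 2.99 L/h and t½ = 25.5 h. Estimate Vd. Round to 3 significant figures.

110 L

k = ln 2 / t½ = ln 2 / 25.5 = 0.02718 h⁻¹
V = CL / k = 2.99 / 0.02718 ≈ 110 L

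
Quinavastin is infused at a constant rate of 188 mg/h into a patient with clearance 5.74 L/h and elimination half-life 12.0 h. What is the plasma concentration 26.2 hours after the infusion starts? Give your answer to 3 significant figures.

Css = rate / CL = 188 / 5.74 = 32.75 µg/mL
k = ln 2 / 12.0 = 0.05776 h⁻¹
C(t) = Css (1 − e^(−kt)) = 32.75 × (1 − e^(−1.513)) = 32.75 × 0.7798 ≈ 25.5 µg/mL

25.5 µg/mL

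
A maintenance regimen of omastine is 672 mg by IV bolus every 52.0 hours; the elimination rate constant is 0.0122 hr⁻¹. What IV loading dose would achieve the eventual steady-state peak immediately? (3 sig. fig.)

1430 mg

Accumulation ratio R = 1 / (1 − e^(−kτ)) = 1 / (1 − e^(−0.01220×52.0)) = 1 / (1 − 0.5303) = 2.129
Loading dose = maintenance dose × R = 672 × 2.129 ≈ 1430 mg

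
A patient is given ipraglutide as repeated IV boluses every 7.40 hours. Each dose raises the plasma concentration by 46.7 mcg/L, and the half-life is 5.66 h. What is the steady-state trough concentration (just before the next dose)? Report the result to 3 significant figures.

k = ln 2 / 5.66 = 0.1225 h⁻¹
Fraction remaining after one interval: e^(−kτ) = e^(−0.1225 × 7.40) = 0.4040
R = 1 / (1 − 0.4040) = 1.678
Css,max = 46.7 × 1.678 = 78.36 mcg/L
Css,min = Css,max × e^(−kτ) = 78.36 × 0.4040 ≈ 31.7 mcg/L

31.7 mcg/L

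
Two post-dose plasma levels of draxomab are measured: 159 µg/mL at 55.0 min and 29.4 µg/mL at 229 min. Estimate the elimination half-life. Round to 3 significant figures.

71.5 minutes

k = ln(C₁/C₂) / (t₂ − t₁) = ln(159/29.4) / (229 − 55.0)
  = 1.688 / 174.0 = 0.009701 min⁻¹
t½ = ln 2 / k = ln 2 / 0.009701 ≈ 71.5 minutes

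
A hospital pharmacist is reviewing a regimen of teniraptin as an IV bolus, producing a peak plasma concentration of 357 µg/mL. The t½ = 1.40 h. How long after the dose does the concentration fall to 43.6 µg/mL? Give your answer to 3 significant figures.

k = ln 2 / 1.40 = 0.4951 h⁻¹
C(t) = C₀ e^(−kt)  ⇒  t = ln(C₀/C) / k
t = ln(357/43.6) / 0.4951 = 2.103 / 0.4951 ≈ 4.25 hours

4.25 hours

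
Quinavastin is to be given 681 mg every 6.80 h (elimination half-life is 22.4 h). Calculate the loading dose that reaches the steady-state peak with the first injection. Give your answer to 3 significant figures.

k = ln 2 / 22.4 = 0.03094 h⁻¹
Accumulation ratio R = 1 / (1 − e^(−kτ)) = 1 / (1 − e^(−0.03094×6.80)) = 1 / (1 − 0.8102) = 5.270
Loading dose = maintenance dose × R = 681 × 5.270 ≈ 3590 mg

3590 mg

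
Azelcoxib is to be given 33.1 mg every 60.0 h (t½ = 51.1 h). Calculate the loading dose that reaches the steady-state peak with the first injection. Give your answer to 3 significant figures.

59.4 mg

k = ln 2 / 51.1 = 0.01356 h⁻¹
Accumulation ratio R = 1 / (1 − e^(−kτ)) = 1 / (1 − e^(−0.01356×60.0)) = 1 / (1 − 0.4431) = 1.796
Loading dose = maintenance dose × R = 33.1 × 1.796 ≈ 59.4 mg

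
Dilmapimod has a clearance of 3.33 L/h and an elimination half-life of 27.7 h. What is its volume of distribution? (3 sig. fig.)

133 L

k = ln 2 / t½ = ln 2 / 27.7 = 0.02502 h⁻¹
V = CL / k = 3.33 / 0.02502 ≈ 133 L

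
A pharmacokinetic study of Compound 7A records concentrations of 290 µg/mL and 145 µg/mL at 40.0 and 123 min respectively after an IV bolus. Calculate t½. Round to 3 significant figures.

83.0 minutes

k = ln(C₁/C₂) / (t₂ − t₁) = ln(290/145) / (123 − 40.0)
  = 0.6931 / 83.00 = 0.008351 min⁻¹
t½ = ln 2 / k = ln 2 / 0.008351 ≈ 83.0 minutes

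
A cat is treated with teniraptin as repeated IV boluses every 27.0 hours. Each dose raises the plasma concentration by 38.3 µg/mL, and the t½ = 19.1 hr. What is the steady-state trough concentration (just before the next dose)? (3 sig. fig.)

23.0 µg/mL

k = ln 2 / 19.1 = 0.03629 hr⁻¹
Fraction remaining after one interval: e^(−kτ) = e^(−0.03629 × 27.0) = 0.3754
R = 1 / (1 − 0.3754) = 1.601
Css,max = 38.3 × 1.601 = 61.32 µg/mL
Css,min = Css,max × e^(−kτ) = 61.32 × 0.3754 ≈ 23.0 µg/mL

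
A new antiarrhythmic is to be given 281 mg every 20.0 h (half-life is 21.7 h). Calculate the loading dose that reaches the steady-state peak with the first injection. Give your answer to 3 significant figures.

595 mg

k = ln 2 / 21.7 = 0.03194 h⁻¹
Accumulation ratio R = 1 / (1 − e^(−kτ)) = 1 / (1 − e^(−0.03194×20.0)) = 1 / (1 − 0.5279) = 2.118
Loading dose = maintenance dose × R = 281 × 2.118 ≈ 595 mg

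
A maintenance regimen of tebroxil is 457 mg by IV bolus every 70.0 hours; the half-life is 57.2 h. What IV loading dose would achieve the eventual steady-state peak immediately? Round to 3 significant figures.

k = ln 2 / 57.2 = 0.01212 h⁻¹
Accumulation ratio R = 1 / (1 − e^(−kτ)) = 1 / (1 − e^(−0.01212×70.0)) = 1 / (1 − 0.4282) = 1.749
Loading dose = maintenance dose × R = 457 × 1.749 ≈ 799 mg

799 mg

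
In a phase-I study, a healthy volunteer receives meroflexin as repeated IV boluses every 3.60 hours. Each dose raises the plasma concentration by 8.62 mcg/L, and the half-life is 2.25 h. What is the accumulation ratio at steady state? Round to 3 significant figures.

1.49

k = ln 2 / 2.25 = 0.3081 h⁻¹
Fraction remaining after one interval: e^(−kτ) = e^(−0.3081 × 3.60) = 0.3299
R = 1 / (1 − 0.3299) = 1 / 0.6701 ≈ 1.49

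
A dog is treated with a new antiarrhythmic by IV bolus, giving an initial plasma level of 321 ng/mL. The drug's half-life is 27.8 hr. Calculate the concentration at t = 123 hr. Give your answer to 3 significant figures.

k = ln 2 / 27.8 = 0.02493 hr⁻¹
C(t) = C₀ e^(−kt) = 321 × e^(−0.02493 × 123) = 321 × e^(−3.067) = 321 × 0.04657 ≈ 14.9 ng/mL

14.9 ng/mL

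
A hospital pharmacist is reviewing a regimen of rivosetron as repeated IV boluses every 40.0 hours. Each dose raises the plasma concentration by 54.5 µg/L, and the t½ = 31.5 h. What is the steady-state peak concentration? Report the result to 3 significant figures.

93.1 µg/L

k = ln 2 / 31.5 = 0.02200 h⁻¹
Fraction remaining after one interval: e^(−kτ) = e^(−0.02200 × 40.0) = 0.4147
R = 1 / (1 − 0.4147) = 1.709
Css,max = 54.5 × 1.709 ≈ 93.1 µg/L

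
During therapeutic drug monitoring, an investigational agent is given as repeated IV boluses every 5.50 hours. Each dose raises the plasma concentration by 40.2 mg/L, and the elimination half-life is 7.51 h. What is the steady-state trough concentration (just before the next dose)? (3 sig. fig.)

k = ln 2 / 7.51 = 0.09230 h⁻¹
Fraction remaining after one interval: e^(−kτ) = e^(−0.09230 × 5.50) = 0.6019
R = 1 / (1 − 0.6019) = 2.512
Css,max = 40.2 × 2.512 = 101.0 mg/L
Css,min = Css,max × e^(−kτ) = 101.0 × 0.6019 ≈ 60.8 mg/L

60.8 mg/L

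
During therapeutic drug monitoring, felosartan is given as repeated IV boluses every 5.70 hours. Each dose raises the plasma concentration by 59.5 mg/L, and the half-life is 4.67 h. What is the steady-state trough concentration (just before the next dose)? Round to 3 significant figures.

44.7 mg/L

k = ln 2 / 4.67 = 0.1484 h⁻¹
Fraction remaining after one interval: e^(−kτ) = e^(−0.1484 × 5.70) = 0.4291
R = 1 / (1 − 0.4291) = 1.752
Css,max = 59.5 × 1.752 = 104.2 mg/L
Css,min = Css,max × e^(−kτ) = 104.2 × 0.4291 ≈ 44.7 mg/L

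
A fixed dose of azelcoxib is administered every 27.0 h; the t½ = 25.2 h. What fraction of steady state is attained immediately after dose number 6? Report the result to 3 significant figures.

0.988

k = ln 2 / 25.2 = 0.02751 h⁻¹
f_n = 1 − e^(−nkτ) = 1 − e^(−6 × 0.02751 × 27.0) = 1 − e^(−4.456) = 1 − 0.01161 ≈ 0.988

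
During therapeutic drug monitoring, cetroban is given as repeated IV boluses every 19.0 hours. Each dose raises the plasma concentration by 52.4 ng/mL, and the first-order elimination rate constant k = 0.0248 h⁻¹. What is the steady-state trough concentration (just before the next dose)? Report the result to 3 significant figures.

Fraction remaining after one interval: e^(−kτ) = e^(−0.02480 × 19.0) = 0.6243
R = 1 / (1 − 0.6243) = 2.661
Css,max = 52.4 × 2.661 = 139.5 ng/mL
Css,min = Css,max × e^(−kτ) = 139.5 × 0.6243 ≈ 87.1 ng/mL

87.1 ng/mL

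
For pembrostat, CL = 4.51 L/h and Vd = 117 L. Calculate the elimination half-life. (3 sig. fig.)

18.0 hours

k = CL / V = 4.51 / 117 = 0.03855 h⁻¹
t½ = ln 2 / k = ln 2 / 0.03855 ≈ 18.0 hours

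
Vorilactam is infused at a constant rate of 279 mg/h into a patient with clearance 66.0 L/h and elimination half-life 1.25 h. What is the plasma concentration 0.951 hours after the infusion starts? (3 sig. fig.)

1.73 mg/L

Css = rate / CL = 279 / 66.0 = 4.227 mg/L
k = ln 2 / 1.25 = 0.5545 h⁻¹
C(t) = Css (1 − e^(−kt)) = 4.227 × (1 − e^(−0.5273)) = 4.227 × 0.4098 ≈ 1.73 mg/L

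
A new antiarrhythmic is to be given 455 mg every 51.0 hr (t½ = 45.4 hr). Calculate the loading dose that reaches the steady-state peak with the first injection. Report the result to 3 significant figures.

841 mg

k = ln 2 / 45.4 = 0.01527 hr⁻¹
Accumulation ratio R = 1 / (1 − e^(−kτ)) = 1 / (1 − e^(−0.01527×51.0)) = 1 / (1 − 0.4590) = 1.849
Loading dose = maintenance dose × R = 455 × 1.849 ≈ 841 mg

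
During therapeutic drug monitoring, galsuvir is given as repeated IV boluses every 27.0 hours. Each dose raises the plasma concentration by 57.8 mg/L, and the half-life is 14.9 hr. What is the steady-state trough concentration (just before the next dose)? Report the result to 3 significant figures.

k = ln 2 / 14.9 = 0.04652 hr⁻¹
Fraction remaining after one interval: e^(−kτ) = e^(−0.04652 × 27.0) = 0.2848
R = 1 / (1 − 0.2848) = 1.398
Css,max = 57.8 × 1.398 = 80.81 mg/L
Css,min = Css,max × e^(−kτ) = 80.81 × 0.2848 ≈ 23.0 mg/L

23.0 mg/L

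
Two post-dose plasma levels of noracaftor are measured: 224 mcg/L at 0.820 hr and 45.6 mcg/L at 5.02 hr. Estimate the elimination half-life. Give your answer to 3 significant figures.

1.83 hours

k = ln(C₁/C₂) / (t₂ − t₁) = ln(224/45.6) / (5.02 − 0.820)
  = 1.592 / 4.200 = 0.3790 hr⁻¹
t½ = ln 2 / k = ln 2 / 0.3790 ≈ 1.83 hours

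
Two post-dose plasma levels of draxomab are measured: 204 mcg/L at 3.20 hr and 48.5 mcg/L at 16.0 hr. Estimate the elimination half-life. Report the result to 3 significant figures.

6.18 hours

k = ln(C₁/C₂) / (t₂ − t₁) = ln(204/48.5) / (16.0 − 3.20)
  = 1.437 / 12.80 = 0.1122 hr⁻¹
t½ = ln 2 / k = ln 2 / 0.1122 ≈ 6.18 hours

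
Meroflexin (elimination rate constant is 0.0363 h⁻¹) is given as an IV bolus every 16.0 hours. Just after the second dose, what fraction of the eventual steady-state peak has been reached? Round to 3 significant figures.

f_n = 1 − e^(−nkτ) = 1 − e^(−2 × 0.03630 × 16.0) = 1 − e^(−1.162) = 1 − 0.3130 ≈ 0.687

0.687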